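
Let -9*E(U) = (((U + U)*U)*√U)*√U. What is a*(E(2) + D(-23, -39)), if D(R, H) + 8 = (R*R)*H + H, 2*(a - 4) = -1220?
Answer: 37595836/3 ≈ 1.2532e+7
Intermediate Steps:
a = -606 (a = 4 + (½)*(-1220) = 4 - 610 = -606)
D(R, H) = -8 + H + H*R² (D(R, H) = -8 + ((R*R)*H + H) = -8 + (R²*H + H) = -8 + (H*R² + H) = -8 + (H + H*R²) = -8 + H + H*R²)
E(U) = -2*U³/9 (E(U) = -((U + U)*U)*√U*√U/9 = -((2*U)*U)*√U*√U/9 = -(2*U²)*√U*√U/9 = -2*U^(5/2)*√U/9 = -2*U³/9)
a*(E(2) + D(-23, -39)) = -606*(-2/9*2³ + (-8 - 39 - 39*(-23)²)) = -606*(-2/9*8 + (-8 - 39 - 39*529)) = -606*(-16/9 + (-8 - 39 - 20631)) = -606*(-16/9 - 20678) = -606*(-186118/9) = 37595836/3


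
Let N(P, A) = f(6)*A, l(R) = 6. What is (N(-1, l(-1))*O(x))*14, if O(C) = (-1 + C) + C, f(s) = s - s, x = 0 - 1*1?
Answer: 0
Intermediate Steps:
x = -1 (x = 0 - 1 = -1)
f(s) = 0
O(C) = -1 + 2*C
N(P, A) = 0 (N(P, A) = 0*A = 0)
(N(-1, l(-1))*O(x))*14 = (0*(-1 + 2*(-1)))*14 = (0*(-1 - 2))*14 = (0*(-3))*14 = 0*14 = 0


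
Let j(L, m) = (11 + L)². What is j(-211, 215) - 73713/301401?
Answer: 4018655429/100467 ≈ 40000.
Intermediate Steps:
j(-211, 215) - 73713/301401 = (11 - 211)² - 73713/301401 = (-200)² - 73713/301401 = 40000 - 1*24571/100467 = 40000 - 24571/100467 = 4018655429/100467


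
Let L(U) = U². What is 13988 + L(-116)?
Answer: 27444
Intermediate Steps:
13988 + L(-116) = 13988 + (-116)² = 13988 + 13456 = 27444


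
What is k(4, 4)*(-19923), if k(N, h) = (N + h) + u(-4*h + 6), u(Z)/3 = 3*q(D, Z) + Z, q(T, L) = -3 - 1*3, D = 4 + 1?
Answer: 1514148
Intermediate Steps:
D = 5
q(T, L) = -6 (q(T, L) = -3 - 3 = -6)
u(Z) = -54 + 3*Z (u(Z) = 3*(3*(-6) + Z) = 3*(-18 + Z) = -54 + 3*Z)
k(N, h) = -36 + N - 11*h (k(N, h) = (N + h) + (-54 + 3*(-4*h + 6)) = (N + h) + (-54 + 3*(6 - 4*h)) = (N + h) + (-54 + (18 - 12*h)) = (N + h) + (-36 - 12*h) = -36 + N - 11*h)
k(4, 4)*(-19923) = (-36 + 4 - 11*4)*(-19923) = (-36 + 4 - 44)*(-19923) = -76*(-19923) = 1514148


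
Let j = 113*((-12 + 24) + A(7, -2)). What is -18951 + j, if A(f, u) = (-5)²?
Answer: -14770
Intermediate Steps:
A(f, u) = 25
j = 4181 (j = 113*((-12 + 24) + 25) = 113*(12 + 25) = 113*37 = 4181)
-18951 + j = -18951 + 4181 = -14770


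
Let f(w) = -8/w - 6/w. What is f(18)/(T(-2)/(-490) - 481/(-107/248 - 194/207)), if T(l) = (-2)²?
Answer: -120497615/54445953582 ≈ -0.0022132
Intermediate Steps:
T(l) = 4
f(w) = -14/w
f(18)/(T(-2)/(-490) - 481/(-107/248 - 194/207)) = (-14/18)/(4/(-490) - 481/(-107/248 - 194/207)) = (-14*1/18)/(4*(-1/490) - 481/(-107*1/248 - 194*1/207)) = -7/(9*(-2/245 - 481/(-107/248 - 194/207))) = -7/(9*(-2/245 - 481/(-70261/51336))) = -7/(9*(-2/245 - 481*(-51336/70261))) = -7/(9*(-2/245 + 24692616/70261)) = -7/(9*6049550398/17213945) = -7/9*17213945/6049550398 = -120497615/54445953582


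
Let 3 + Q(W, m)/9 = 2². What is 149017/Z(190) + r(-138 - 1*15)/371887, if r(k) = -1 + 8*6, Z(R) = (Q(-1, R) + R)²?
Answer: 55419346326/14727097087 ≈ 3.7631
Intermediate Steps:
Q(W, m) = 9 (Q(W, m) = -27 + 9*2² = -27 + 9*4 = -27 + 36 = 9)
Z(R) = (9 + R)²
r(k) = 47 (r(k) = -1 + 48 = 47)
149017/Z(190) + r(-138 - 1*15)/371887 = 149017/((9 + 190)²) + 47/371887 = 149017/(199²) + 47*(1/371887) = 149017/39601 + 47/371887 = 55419346326/14727097087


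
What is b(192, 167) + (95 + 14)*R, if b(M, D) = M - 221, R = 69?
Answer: 7492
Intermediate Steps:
b(M, D) = -221 + M
b(192, 167) + (95 + 14)*R = (-221 + 192) + (95 + 14)*69 = -29 + 109*69 = -29 + 7521 = 7492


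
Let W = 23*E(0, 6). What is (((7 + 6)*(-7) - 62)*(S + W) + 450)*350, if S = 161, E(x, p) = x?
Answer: -8464050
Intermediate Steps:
W = 0 (W = 23*0 = 0)
(((7 + 6)*(-7) - 62)*(S + W) + 450)*350 = (((7 + 6)*(-7) - 62)*(161 + 0) + 450)*350 = ((13*(-7) - 62)*161 + 450)*350 = ((-91 - 62)*161 + 450)*350 = (-153*161 + 450)*350 = (-24633 + 450)*350 = -24183*350 = -8464050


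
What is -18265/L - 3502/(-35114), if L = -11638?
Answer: 341056743/204328366 ≈ 1.6692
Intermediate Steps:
-18265/L - 3502/(-35114) = -18265/(-11638) - 3502/(-35114) = -18265*(-1/11638) - 3502*(-1/35114) = 18265/11638 + 1751/17557 = 341056743/204328366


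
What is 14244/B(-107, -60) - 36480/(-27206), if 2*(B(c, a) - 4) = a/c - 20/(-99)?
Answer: 513339556539/157835609 ≈ 3252.4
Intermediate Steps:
B(c, a) = 406/99 + a/(2*c) (B(c, a) = 4 + (a/c - 20/(-99))/2 = 4 + (a/c - 20*(-1/99))/2 = 4 + (a/c + 20/99)/2 = 4 + (20/99 + a/c)/2 = 4 + (10/99 + a/(2*c)) = 406/99 + a/(2*c))
14244/B(-107, -60) - 36480/(-27206) = 14244/(406/99 + (½)*(-60)/(-107)) - 36480/(-27206) = 14244/(406/99 + (½)*(-60)*(-1/107)) - 36480*(-1/27206) = 14244/(406/99 + 30/107) + 18240/13603 = 14244/(46412/10593) + 18240/13603 = 14244*(10593/46412) + 18240/13603 = 37721673/11603 + 18240/13603 = 513339556539/157835609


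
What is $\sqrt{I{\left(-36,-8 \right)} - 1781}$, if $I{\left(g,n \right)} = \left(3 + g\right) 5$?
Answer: $i \sqrt{1946} \approx 44.113 i$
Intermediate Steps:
$I{\left(g,n \right)} = 15 + 5 g$
$\sqrt{I{\left(-36,-8 \right)} - 1781} = \sqrt{\left(15 + 5 \left(-36\right)\right) - 1781} = \sqrt{\left(15 - 180\right) - 1781} = \sqrt{-165 - 1781} = \sqrt{-1946} = i \sqrt{1946}$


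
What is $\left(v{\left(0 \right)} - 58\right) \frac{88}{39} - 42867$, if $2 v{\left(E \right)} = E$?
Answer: $- \frac{1676917}{39} \approx -42998.0$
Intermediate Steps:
$v{\left(E \right)} = \frac{E}{2}$
$\left(v{\left(0 \right)} - 58\right) \frac{88}{39} - 42867 = \left(\frac{1}{2} \cdot 0 - 58\right) \frac{88}{39} - 42867 = \left(0 - 58\right) 88 \cdot \frac{1}{39} - 42867 = \left(-58\right) \frac{88}{39} - 42867 = - \frac{5104}{39} - 42867 = - \frac{1676917}{39}$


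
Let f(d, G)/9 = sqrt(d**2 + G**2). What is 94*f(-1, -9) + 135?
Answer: 135 + 846*sqrt(82) ≈ 7795.9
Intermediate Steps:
f(d, G) = 9*sqrt(G**2 + d**2) (f(d, G) = 9*sqrt(d**2 + G**2) = 9*sqrt(G**2 + d**2))
94*f(-1, -9) + 135 = 94*(9*sqrt((-9)**2 + (-1)**2)) + 135 = 94*(9*sqrt(81 + 1)) + 135 = 94*(9*sqrt(82)) + 135 = 846*sqrt(82) + 135 = 135 + 846*sqrt(82)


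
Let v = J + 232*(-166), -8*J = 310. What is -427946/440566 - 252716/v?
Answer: 27097267999/4852614207 ≈ 5.5841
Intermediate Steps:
J = -155/4 (J = -⅛*310 = -155/4 ≈ -38.750)
v = -154203/4 (v = -155/4 + 232*(-166) = -155/4 - 38512 = -154203/4 ≈ -38551.)
-427946/440566 - 252716/v = -427946/440566 - 252716/(-154203/4) = -427946*1/440566 - 252716*(-4/154203) = -213973/220283 + 1010864/154203 = 27097267999/4852614207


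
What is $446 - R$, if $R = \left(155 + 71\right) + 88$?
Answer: $132$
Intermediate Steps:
$R = 314$ ($R = 226 + 88 = 314$)
$446 - R = 446 - 314 = 132$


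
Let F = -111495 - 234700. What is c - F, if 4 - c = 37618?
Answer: 308581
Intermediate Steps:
c = -37614 (c = 4 - 1*37618 = 4 - 37618 = -37614)
F = -346195
c - F = -37614 - 1*(-346195) = -37614 + 346195 = 308581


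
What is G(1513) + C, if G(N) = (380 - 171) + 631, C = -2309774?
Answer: -2308934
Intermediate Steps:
G(N) = 840 (G(N) = 209 + 631 = 840)
G(1513) + C = 840 - 2309774 = -2308934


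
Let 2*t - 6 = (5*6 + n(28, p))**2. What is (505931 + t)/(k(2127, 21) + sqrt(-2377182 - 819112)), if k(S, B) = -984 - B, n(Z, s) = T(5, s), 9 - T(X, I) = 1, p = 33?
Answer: -509189280/4206319 - 9626464*I*sqrt(8854)/4206319 ≈ -121.05 - 215.34*I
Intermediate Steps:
T(X, I) = 8 (T(X, I) = 9 - 1*1 = 9 - 1 = 8)
n(Z, s) = 8
t = 725 (t = 3 + (5*6 + 8)**2/2 = 3 + (30 + 8)**2/2 = 3 + (1/2)*38**2 = 3 + (1/2)*1444 = 3 + 722 = 725)
(505931 + t)/(k(2127, 21) + sqrt(-2377182 - 819112)) = (505931 + 725)/((-984 - 1*21) + sqrt(-2377182 - 819112)) = 506656/((-984 - 21) + sqrt(-3196294)) = 506656/(-1005 + 19*I*sqrt(8854))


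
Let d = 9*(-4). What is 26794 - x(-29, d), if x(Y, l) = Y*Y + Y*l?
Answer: 24909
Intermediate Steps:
d = -36
x(Y, l) = Y² + Y*l
26794 - x(-29, d) = 26794 - (-29)*(-29 - 36) = 26794 - (-29)*(-65) = 26794 - 1*1885 = 26794 - 1885 = 24909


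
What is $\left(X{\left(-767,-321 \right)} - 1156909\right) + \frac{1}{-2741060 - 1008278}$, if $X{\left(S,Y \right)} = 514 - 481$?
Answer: $- \frac{4337519148089}{3749338} \approx -1.1569 \cdot 10^{6}$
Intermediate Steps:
$X{\left(S,Y \right)} = 33$
$\left(X{\left(-767,-321 \right)} - 1156909\right) + \frac{1}{-2741060 - 1008278} = \left(33 - 1156909\right) + \frac{1}{-2741060 - 1008278} = -1156876 + \frac{1}{-3749338} = -1156876 - \frac{1}{3749338} = - \frac{4337519148089}{3749338}$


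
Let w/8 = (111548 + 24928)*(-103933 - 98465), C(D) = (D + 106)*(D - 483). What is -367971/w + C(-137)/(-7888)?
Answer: -5204936274227/2136137637312 ≈ -2.4366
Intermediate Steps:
C(D) = (-483 + D)*(106 + D) (C(D) = (106 + D)*(-483 + D) = (-483 + D)*(106 + D))
w = -220979755584 (w = 8*((111548 + 24928)*(-103933 - 98465)) = 8*(136476*(-202398)) = 8*(-27622469448) = -220979755584)
-367971/w + C(-137)/(-7888) = -367971/(-220979755584) + (-51198 + (-137)**2 - 377*(-137))/(-7888) = -367971*(-1/220979755584) + (-51198 + 18769 + 51649)*(-1/7888) = 122657/73659918528 + 19220*(-1/7888) = 122657/73659918528 - 4805/1972 = -5204936274227/2136137637312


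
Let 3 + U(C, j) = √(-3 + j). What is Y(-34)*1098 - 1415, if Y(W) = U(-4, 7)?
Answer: -2513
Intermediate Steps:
U(C, j) = -3 + √(-3 + j)
Y(W) = -1 (Y(W) = -3 + √(-3 + 7) = -3 + √4 = -3 + 2 = -1)
Y(-34)*1098 - 1415 = -1*1098 - 1415 = -1098 - 1415 = -2513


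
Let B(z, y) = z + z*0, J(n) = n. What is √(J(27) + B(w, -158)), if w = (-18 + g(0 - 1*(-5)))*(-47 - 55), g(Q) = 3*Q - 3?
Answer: 3*√71 ≈ 25.278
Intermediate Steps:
g(Q) = -3 + 3*Q
w = 612 (w = (-18 + (-3 + 3*(0 - 1*(-5))))*(-47 - 55) = (-18 + (-3 + 3*(0 + 5)))*(-102) = (-18 + (-3 + 3*5))*(-102) = (-18 + (-3 + 15))*(-102) = (-18 + 12)*(-102) = -6*(-102) = 612)
B(z, y) = z (B(z, y) = z + 0 = z)
√(J(27) + B(w, -158)) = √(27 + 612) = √639 = 3*√71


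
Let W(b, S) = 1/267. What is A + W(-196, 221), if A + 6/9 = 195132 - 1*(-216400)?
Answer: 36626289/89 ≈ 4.1153e+5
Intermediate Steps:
W(b, S) = 1/267
A = 1234594/3 (A = -⅔ + (195132 - 1*(-216400)) = -⅔ + (195132 + 216400) = -⅔ + 411532 = 1234594/3 ≈ 4.1153e+5)
A + W(-196, 221) = 1234594/3 + 1/267 = 36626289/89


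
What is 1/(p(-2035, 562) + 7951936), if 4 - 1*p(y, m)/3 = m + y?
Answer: 1/7956367 ≈ 1.2569e-7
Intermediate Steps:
p(y, m) = 12 - 3*m - 3*y (p(y, m) = 12 - 3*(m + y) = 12 + (-3*m - 3*y) = 12 - 3*m - 3*y)
1/(p(-2035, 562) + 7951936) = 1/((12 - 3*562 - 3*(-2035)) + 7951936) = 1/((12 - 1686 + 6105) + 7951936) = 1/(4431 + 7951936) = 1/7956367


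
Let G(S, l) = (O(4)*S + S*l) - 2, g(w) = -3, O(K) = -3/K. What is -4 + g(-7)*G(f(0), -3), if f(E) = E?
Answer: 2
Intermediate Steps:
G(S, l) = -2 - 3*S/4 + S*l (G(S, l) = ((-3/4)*S + S*l) - 2 = ((-3*1/4)*S + S*l) - 2 = (-3*S/4 + S*l) - 2 = -2 - 3*S/4 + S*l)
-4 + g(-7)*G(f(0), -3) = -4 - 3*(-2 - 3/4*0 + 0*(-3)) = -4 - 3*(-2 + 0 + 0) = -4 - 3*(-2) = -4 + 6 = 2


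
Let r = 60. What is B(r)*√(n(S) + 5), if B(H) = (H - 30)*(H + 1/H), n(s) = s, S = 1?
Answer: 3601*√6/2 ≈ 4410.3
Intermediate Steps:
B(H) = (-30 + H)*(H + 1/H)
B(r)*√(n(S) + 5) = (1 + 60² - 30*60 - 30/60)*√(1 + 5) = (1 + 3600 - 1800 - 30*1/60)*√6 = (1 + 3600 - 1800 - ½)*√6 = 3601*√6/2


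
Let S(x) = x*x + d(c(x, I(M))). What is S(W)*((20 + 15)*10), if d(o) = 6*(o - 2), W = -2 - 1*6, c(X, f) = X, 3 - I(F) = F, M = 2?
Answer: 1400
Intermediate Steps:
I(F) = 3 - F
W = -8 (W = -2 - 6 = -8)
d(o) = -12 + 6*o (d(o) = 6*(-2 + o) = -12 + 6*o)
S(x) = -12 + x² + 6*x (S(x) = x*x + (-12 + 6*x) = x² + (-12 + 6*x) = -12 + x² + 6*x)
S(W)*((20 + 15)*10) = (-12 + (-8)² + 6*(-8))*((20 + 15)*10) = (-12 + 64 - 48)*(35*10) = 4*350 = 1400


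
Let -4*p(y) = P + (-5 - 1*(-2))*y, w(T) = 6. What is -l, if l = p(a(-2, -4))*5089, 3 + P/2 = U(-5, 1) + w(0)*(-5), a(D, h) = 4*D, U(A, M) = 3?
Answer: -45801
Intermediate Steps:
P = -60 (P = -6 + 2*(3 + 6*(-5)) = -6 + 2*(3 - 30) = -6 + 2*(-27) = -6 - 54 = -60)
p(y) = 15 + 3*y/4 (p(y) = -(-60 + (-5 - 1*(-2))*y)/4 = -(-60 + (-5 + 2)*y)/4 = -(-60 - 3*y)/4 = 15 + 3*y/4)
l = 45801 (l = (15 + 3*(4*(-2))/4)*5089 = (15 + (¾)*(-8))*5089 = (15 - 6)*5089 = 9*5089 = 45801)
-l = -1*45801 = -45801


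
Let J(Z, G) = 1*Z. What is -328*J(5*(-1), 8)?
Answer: 1640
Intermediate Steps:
J(Z, G) = Z
-328*J(5*(-1), 8) = -1640*(-1) = -328*(-5) = 1640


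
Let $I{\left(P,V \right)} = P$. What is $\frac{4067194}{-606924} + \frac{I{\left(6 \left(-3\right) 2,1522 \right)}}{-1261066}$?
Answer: $- \frac{1282244554885}{191342805246} \approx -6.7013$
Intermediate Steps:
$\frac{4067194}{-606924} + \frac{I{\left(6 \left(-3\right) 2,1522 \right)}}{-1261066} = \frac{4067194}{-606924} + \frac{6 \left(-3\right) 2}{-1261066} = 4067194 \left(- \frac{1}{606924}\right) + \left(-18\right) 2 \left(- \frac{1}{1261066}\right) = - \frac{2033597}{303462} - - \frac{18}{630533} = - \frac{2033597}{303462} + \frac{18}{630533} = - \frac{1282244554885}{191342805246}$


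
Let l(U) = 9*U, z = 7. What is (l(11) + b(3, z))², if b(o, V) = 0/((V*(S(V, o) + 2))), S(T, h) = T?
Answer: 9801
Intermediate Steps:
b(o, V) = 0 (b(o, V) = 0/((V*(V + 2))) = 0/((V*(2 + V))) = 0*(1/(V*(2 + V))) = 0)
(l(11) + b(3, z))² = (9*11 + 0)² = (99 + 0)² = 99² = 9801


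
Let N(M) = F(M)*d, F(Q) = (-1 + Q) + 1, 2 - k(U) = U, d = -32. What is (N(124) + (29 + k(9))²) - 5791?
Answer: -9275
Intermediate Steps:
k(U) = 2 - U
F(Q) = Q
N(M) = -32*M (N(M) = M*(-32) = -32*M)
(N(124) + (29 + k(9))²) - 5791 = (-32*124 + (29 + (2 - 1*9))²) - 5791 = (-3968 + (29 + (2 - 9))²) - 5791 = (-3968 + (29 - 7)²) - 5791 = (-3968 + 22²) - 5791 = (-3968 + 484) - 5791 = -3484 - 5791 = -9275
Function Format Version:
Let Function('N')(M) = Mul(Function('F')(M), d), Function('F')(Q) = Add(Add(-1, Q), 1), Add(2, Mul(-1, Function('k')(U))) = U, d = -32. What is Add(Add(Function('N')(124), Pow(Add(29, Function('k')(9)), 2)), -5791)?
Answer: -9275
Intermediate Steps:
Function('k')(U) = Add(2, Mul(-1, U))
Function('F')(Q) = Q
Function('N')(M) = Mul(-32, M) (Function('N')(M) = Mul(M, -32) = Mul(-32, M))
Add(Add(Function('N')(124), Pow(Add(29, Function('k')(9)), 2)), -5791) = Add(Add(Mul(-32, 124), Pow(Add(29, Add(2, Mul(-1, 9))), 2)), -5791) = Add(Add(-3968, Pow(Add(29, Add(2, -9)), 2)), -5791) = Add(Add(-3968, Pow(Add(29, -7), 2)), -5791) = Add(Add(-3968, Pow(22, 2)), -5791) = Add(Add(-3968, 484), -5791) = Add(-3484, -5791) = -9275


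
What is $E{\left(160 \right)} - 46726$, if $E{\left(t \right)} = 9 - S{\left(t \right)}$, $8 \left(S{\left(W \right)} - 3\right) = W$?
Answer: $-46740$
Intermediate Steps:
$S{\left(W \right)} = 3 + \frac{W}{8}$
$E{\left(t \right)} = 6 - \frac{t}{8}$ ($E{\left(t \right)} = 9 - \left(3 + \frac{t}{8}\right) = 6 - \frac{t}{8}$)
$E{\left(160 \right)} - 46726 = \left(6 - 20\right) - 46726 = -14 - 46726 = -46740$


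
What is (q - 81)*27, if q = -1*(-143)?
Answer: 1674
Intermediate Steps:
q = 143
(q - 81)*27 = (143 - 81)*27 = 62*27 = 1674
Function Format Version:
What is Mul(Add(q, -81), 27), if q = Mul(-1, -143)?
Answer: 1674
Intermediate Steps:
q = 143
Mul(Add(q, -81), 27) = Mul(Add(143, -81), 27) = Mul(62, 27) = 1674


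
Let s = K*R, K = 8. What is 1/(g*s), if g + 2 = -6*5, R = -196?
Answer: 1/50176 ≈ 1.9930e-5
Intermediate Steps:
s = -1568 (s = 8*(-196) = -1568)
g = -32 (g = -2 - 6*5 = -2 - 30 = -32)
1/(g*s) = 1/(-32*(-1568)) = 1/50176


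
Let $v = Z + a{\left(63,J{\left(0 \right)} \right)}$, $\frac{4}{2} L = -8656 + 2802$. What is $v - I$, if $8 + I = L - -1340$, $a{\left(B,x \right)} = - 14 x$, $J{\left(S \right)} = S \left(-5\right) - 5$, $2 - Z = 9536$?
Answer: $-7869$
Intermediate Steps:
$Z = -9534$ ($Z = 2 - 9536 = -9534$)
$J{\left(S \right)} = -5 - 5 S$ ($J{\left(S \right)} = - 5 S - 5 = -5 - 5 S$)
$L = -2927$ ($L = \frac{-8656 + 2802}{2} = \frac{1}{2} \left(-5854\right) = -2927$)
$I = -1595$ ($I = -8 - 1587 = -1595$)
$v = -9464$ ($v = -9534 - 14 \left(-5 - 0\right) = -9534 - 14 \left(-5 + 0\right) = -9534 - -70 = -9534 + 70 = -9464$)
$v - I = -9464 - -1595 = -9464 + 1595 = -7869$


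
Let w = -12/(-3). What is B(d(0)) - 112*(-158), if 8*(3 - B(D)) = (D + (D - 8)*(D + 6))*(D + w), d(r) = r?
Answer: 17723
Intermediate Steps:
w = 4 (w = -12*(-⅓) = 4)
B(D) = 3 - (4 + D)*(D + (-8 + D)*(6 + D))/8 (B(D) = 3 - (D + (D - 8)*(D + 6))*(D + 4)/8 = 3 - (D + (-8 + D)*(6 + D))*(4 + D)/8 = 3 - (4 + D)*(D + (-8 + D)*(6 + D))/8)
B(d(0)) - 112*(-158) = (27 - 3/8*0² - ⅛*0³ + (13/2)*0) - 112*(-158) = (27 - 3/8*0 - ⅛*0 + 0) + 17696 = (27 + 0 + 0 + 0) + 17696 = 27 + 17696 = 17723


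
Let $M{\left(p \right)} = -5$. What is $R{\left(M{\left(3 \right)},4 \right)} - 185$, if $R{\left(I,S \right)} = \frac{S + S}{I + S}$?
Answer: $-193$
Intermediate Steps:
$R{\left(I,S \right)} = \frac{2 S}{I + S}$
$R{\left(M{\left(3 \right)},4 \right)} - 185 = 2 \cdot 4 \frac{1}{-5 + 4} - 185 = 2 \cdot 4 \frac{1}{-1} - 185 = 2 \cdot 4 \left(-1\right) - 185 = -8 - 185 = -193$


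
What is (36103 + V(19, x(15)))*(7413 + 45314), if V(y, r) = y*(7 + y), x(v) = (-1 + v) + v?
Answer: 1929650019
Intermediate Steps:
x(v) = -1 + 2*v
(36103 + V(19, x(15)))*(7413 + 45314) = (36103 + 19*(7 + 19))*(7413 + 45314) = (36103 + 19*26)*52727 = (36103 + 494)*52727 = 36597*52727 = 1929650019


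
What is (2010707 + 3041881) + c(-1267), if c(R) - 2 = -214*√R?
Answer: 5052590 - 214*I*√1267 ≈ 5.0526e+6 - 7617.3*I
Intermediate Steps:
c(R) = 2 - 214*√R
(2010707 + 3041881) + c(-1267) = (2010707 + 3041881) + (2 - 214*I*√1267) = 5052588 + (2 - 214*I*√1267) = 5052590 - 214*I*√1267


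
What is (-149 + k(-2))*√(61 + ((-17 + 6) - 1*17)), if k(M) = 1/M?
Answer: -299*√33/2 ≈ -858.81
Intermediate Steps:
(-149 + k(-2))*√(61 + ((-17 + 6) - 1*17)) = (-149 + 1/(-2))*√(61 + ((-17 + 6) - 1*17)) = (-149 - ½)*√(61 + (-11 - 17)) = -299*√(61 - 28)/2 = -299*√33/2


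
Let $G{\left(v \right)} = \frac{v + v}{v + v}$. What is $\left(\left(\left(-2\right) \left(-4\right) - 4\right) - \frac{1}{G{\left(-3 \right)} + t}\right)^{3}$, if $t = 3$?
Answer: $\frac{3375}{64} \approx 52.734$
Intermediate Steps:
$G{\left(v \right)} = 1$ ($G{\left(v \right)} = \frac{2 v}{2 v} = 2 v \frac{1}{2 v} = 1$)
$\left(\left(\left(-2\right) \left(-4\right) - 4\right) - \frac{1}{G{\left(-3 \right)} + t}\right)^{3} = \left(\left(\left(-2\right) \left(-4\right) - 4\right) - \frac{1}{1 + 3}\right)^{3} = \left(\left(8 - 4\right) - \frac{1}{4}\right)^{3} = \left(4 - \frac{1}{4}\right)^{3} = \left(\frac{15}{4}\right)^{3} = \frac{3375}{64}$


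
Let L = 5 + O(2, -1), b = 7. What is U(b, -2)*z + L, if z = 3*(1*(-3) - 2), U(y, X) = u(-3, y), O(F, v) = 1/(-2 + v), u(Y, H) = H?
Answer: -301/3 ≈ -100.33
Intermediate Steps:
U(y, X) = y
L = 14/3 (L = 5 + 1/(-2 - 1) = 5 + 1/(-3) = 5 - 1/3 = 14/3 ≈ 4.6667)
z = -15 (z = 3*(-3 - 2) = 3*(-5) = -15)
U(b, -2)*z + L = 7*(-15) + 14/3 = -105 + 14/3 = -301/3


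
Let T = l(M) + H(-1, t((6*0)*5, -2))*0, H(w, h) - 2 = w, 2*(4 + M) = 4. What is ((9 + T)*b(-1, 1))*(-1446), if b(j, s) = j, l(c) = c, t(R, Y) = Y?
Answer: 10122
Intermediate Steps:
M = -2 (M = -4 + (½)*4 = -4 + 2 = -2)
H(w, h) = 2 + w
T = -2 (T = -2 + (2 - 1)*0 = -2 + 1*0 = -2 + 0 = -2)
((9 + T)*b(-1, 1))*(-1446) = ((9 - 2)*(-1))*(-1446) = (7*(-1))*(-1446) = -7*(-1446) = 10122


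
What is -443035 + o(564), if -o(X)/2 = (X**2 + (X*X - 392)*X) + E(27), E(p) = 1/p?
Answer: -9705132155/27 ≈ -3.5945e+8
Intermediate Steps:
o(X) = -2/27 - 2*X**2 - 2*X*(-392 + X**2) (o(X) = -2*((X**2 + (X*X - 392)*X) + 1/27) = -2*((X**2 + (X**2 - 392)*X) + 1/27) = -2*((X**2 + (-392 + X**2)*X) + 1/27) = -2*((X**2 + X*(-392 + X**2)) + 1/27) = -2*(1/27 + X**2 + X*(-392 + X**2)) = -2/27 - 2*X**2 - 2*X*(-392 + X**2))
-443035 + o(564) = -443035 + (-2/27 - 2*564**2 - 2*564**3 + 784*564) = -443035 + (-2/27 - 2*318096 - 2*179406144 + 442176) = -443035 + (-2/27 - 636192 - 358812288 + 442176) = -443035 - 9693170210/27 = -9705132155/27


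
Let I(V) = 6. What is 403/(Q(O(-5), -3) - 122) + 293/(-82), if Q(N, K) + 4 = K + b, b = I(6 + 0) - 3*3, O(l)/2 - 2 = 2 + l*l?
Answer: -35861/5412 ≈ -6.6262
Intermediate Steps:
O(l) = 8 + 2*l² (O(l) = 4 + 2*(2 + l*l) = 4 + 2*(2 + l²) = 4 + (4 + 2*l²) = 8 + 2*l²)
b = -3 (b = 6 - 3*3 = 6 - 9 = -3)
Q(N, K) = -7 + K (Q(N, K) = -4 + (K - 3) = -4 + (-3 + K) = -7 + K)
403/(Q(O(-5), -3) - 122) + 293/(-82) = 403/((-7 - 3) - 122) + 293/(-82) = 403/(-10 - 122) + 293*(-1/82) = 403/(-132) - 293/82 = 403*(-1/132) - 293/82 = -403/132 - 293/82 = -35861/5412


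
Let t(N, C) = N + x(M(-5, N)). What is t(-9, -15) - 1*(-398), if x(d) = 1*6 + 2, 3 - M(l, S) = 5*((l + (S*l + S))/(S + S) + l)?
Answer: 397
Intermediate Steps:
M(l, S) = 3 - 5*l - 5*(S + l + S*l)/(2*S) (M(l, S) = 3 - 5*((l + (S*l + S))/(S + S) + l) = 3 - 5*((l + (S + S*l))/((2*S)) + l) = 3 - 5*((S + l + S*l)*(1/(2*S)) + l) = 3 - 5*((S + l + S*l)/(2*S) + l) = 3 - 5*(l + (S + l + S*l)/(2*S)) = 3 - (5*l + 5*(S + l + S*l)/(2*S)) = 3 + (-5*l - 5*(S + l + S*l)/(2*S)) = 3 - 5*l - 5*(S + l + S*l)/(2*S))
x(d) = 8 (x(d) = 6 + 2 = 8)
t(N, C) = 8 + N (t(N, C) = N + 8 = 8 + N)
t(-9, -15) - 1*(-398) = (8 - 9) - 1*(-398) = -1 + 398 = 397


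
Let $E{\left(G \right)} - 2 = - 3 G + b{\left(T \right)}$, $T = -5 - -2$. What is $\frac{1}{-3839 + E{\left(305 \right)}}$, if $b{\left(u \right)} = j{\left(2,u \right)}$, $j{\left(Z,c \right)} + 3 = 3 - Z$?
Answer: $- \frac{1}{4754} \approx -0.00021035$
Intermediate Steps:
$T = -3$ ($T = -5 + 2 = -3$)
$j{\left(Z,c \right)} = - Z$ ($j{\left(Z,c \right)} = -3 - \left(-3 + Z\right) = - Z$)
$b{\left(u \right)} = -2$ ($b{\left(u \right)} = \left(-1\right) 2 = -2$)
$E{\left(G \right)} = - 3 G$ ($E{\left(G \right)} = 2 - \left(2 + 3 G\right) = - 3 G$)
$\frac{1}{-3839 + E{\left(305 \right)}} = \frac{1}{-3839 - 915} = \frac{1}{-4754} = - \frac{1}{4754}$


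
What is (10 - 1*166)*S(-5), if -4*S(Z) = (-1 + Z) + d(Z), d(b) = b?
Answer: -429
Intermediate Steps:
S(Z) = 1/4 - Z/2 (S(Z) = -((-1 + Z) + Z)/4 = -(-1 + 2*Z)/4 = 1/4 - Z/2)
(10 - 1*166)*S(-5) = (10 - 1*166)*(1/4 - 1/2*(-5)) = (10 - 166)*(1/4 + 5/2) = -156*11/4 = -429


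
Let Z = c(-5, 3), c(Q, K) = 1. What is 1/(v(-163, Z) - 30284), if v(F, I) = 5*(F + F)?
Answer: -1/31914 ≈ -3.1334e-5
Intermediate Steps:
Z = 1
v(F, I) = 10*F (v(F, I) = 5*(2*F) = 10*F)
1/(v(-163, Z) - 30284) = 1/(10*(-163) - 30284) = 1/(-1630 - 30284) = 1/(-31914) = -1/31914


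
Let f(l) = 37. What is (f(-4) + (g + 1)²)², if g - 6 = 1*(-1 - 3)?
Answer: 2116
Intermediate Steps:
g = 2 (g = 6 + 1*(-1 - 3) = 6 + 1*(-4) = 6 - 4 = 2)
(f(-4) + (g + 1)²)² = (37 + (2 + 1)²)² = (37 + 3²)² = (37 + 9)² = 46² = 2116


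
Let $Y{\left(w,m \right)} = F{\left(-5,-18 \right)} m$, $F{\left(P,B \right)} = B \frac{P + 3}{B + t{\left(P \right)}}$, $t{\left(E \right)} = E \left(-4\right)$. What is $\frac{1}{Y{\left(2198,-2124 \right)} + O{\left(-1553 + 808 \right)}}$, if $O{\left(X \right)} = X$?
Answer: $- \frac{1}{38977} \approx -2.5656 \cdot 10^{-5}$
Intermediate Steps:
$t{\left(E \right)} = - 4 E$
$F{\left(P,B \right)} = \frac{B \left(3 + P\right)}{B - 4 P}$ ($F{\left(P,B \right)} = B \frac{P + 3}{B - 4 P} = B \frac{3 + P}{B - 4 P} = \frac{B \left(3 + P\right)}{B - 4 P}$)
$Y{\left(w,m \right)} = 18 m$ ($Y{\left(w,m \right)} = - \frac{18 \left(3 - 5\right)}{-18 - -20} m = \left(-18\right) \frac{1}{-18 + 20} \left(-2\right) m = \left(-18\right) \frac{1}{2} \left(-2\right) m = 18 m$)
$\frac{1}{Y{\left(2198,-2124 \right)} + O{\left(-1553 + 808 \right)}} = \frac{1}{18 \left(-2124\right) + \left(-1553 + 808\right)} = \frac{1}{-38232 - 745} = \frac{1}{-38977} = - \frac{1}{38977}$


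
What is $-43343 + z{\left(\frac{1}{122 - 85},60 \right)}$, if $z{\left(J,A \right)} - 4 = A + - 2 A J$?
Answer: $- \frac{1601443}{37} \approx -43282.0$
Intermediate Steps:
$z{\left(J,A \right)} = 4 + A - 2 A J$ ($z{\left(J,A \right)} = 4 + \left(A + - 2 A J\right) = 4 - \left(- A + 2 A J\right) = 4 + A - 2 A J$)
$-43343 + z{\left(\frac{1}{122 - 85},60 \right)} = -43343 + \left(4 + 60 - \frac{120}{122 - 85}\right) = -43343 + \left(4 + 60 - \frac{120}{37}\right) = -43343 + \frac{2248}{37} = - \frac{1601443}{37}$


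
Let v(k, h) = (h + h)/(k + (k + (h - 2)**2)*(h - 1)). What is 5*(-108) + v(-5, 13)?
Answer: -748954/1387 ≈ -539.98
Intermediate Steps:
v(k, h) = 2*h/(k + (-1 + h)*(k + (-2 + h)**2)) (v(k, h) = (2*h)/(k + (k + (-2 + h)**2)*(-1 + h)) = (2*h)/(k + (-1 + h)*(k + (-2 + h)**2)) = 2*h/(k + (-1 + h)*(k + (-2 + h)**2)))
5*(-108) + v(-5, 13) = 5*(-108) + 2*13/(-(-2 + 13)**2 + 13*(-5) + 13*(-2 + 13)**2) = -540 + 2*13/(-1*11**2 - 65 + 13*11**2) = -540 + 2*13/(-1*121 - 65 + 13*121) = -540 + 2*13/(-121 - 65 + 1573) = -540 + 2*13/1387 = -540 + 2*13*(1/1387) = -540 + 26/1387 = -748954/1387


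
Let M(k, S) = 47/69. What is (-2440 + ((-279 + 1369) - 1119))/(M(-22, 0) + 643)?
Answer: -170361/44414 ≈ -3.8358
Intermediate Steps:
M(k, S) = 47/69 (M(k, S) = 47*(1/69) = 47/69)
(-2440 + ((-279 + 1369) - 1119))/(M(-22, 0) + 643) = (-2440 + ((-279 + 1369) - 1119))/(47/69 + 643) = (-2440 + (1090 - 1119))/(44414/69) = (-2440 - 29)*(69/44414) = -2469*69/44414 = -170361/44414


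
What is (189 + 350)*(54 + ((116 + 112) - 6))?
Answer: 148764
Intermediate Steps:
(189 + 350)*(54 + ((116 + 112) - 6)) = 539*(54 + (228 - 6)) = 539*(54 + 222) = 539*276 = 148764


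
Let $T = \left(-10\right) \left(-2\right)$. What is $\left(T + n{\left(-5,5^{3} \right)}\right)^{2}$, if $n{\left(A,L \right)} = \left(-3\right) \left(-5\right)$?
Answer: $1225$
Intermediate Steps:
$n{\left(A,L \right)} = 15$
$T = 20$
$\left(T + n{\left(-5,5^{3} \right)}\right)^{2} = \left(20 + 15\right)^{2} = 35^{2} = 1225$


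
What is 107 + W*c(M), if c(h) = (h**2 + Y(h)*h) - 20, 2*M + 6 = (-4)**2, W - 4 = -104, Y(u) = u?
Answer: -2893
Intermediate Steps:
W = -100 (W = 4 - 104 = -100)
M = 5 (M = -3 + (1/2)*(-4)**2 = -3 + (1/2)*16 = -3 + 8 = 5)
c(h) = -20 + 2*h**2 (c(h) = (h**2 + h*h) - 20 = (h**2 + h**2) - 20 = 2*h**2 - 20 = -20 + 2*h**2)
107 + W*c(M) = 107 - 100*(-20 + 2*5**2) = 107 - 100*(-20 + 2*25) = 107 - 100*(-20 + 50) = 107 - 100*30 = 107 - 3000 = -2893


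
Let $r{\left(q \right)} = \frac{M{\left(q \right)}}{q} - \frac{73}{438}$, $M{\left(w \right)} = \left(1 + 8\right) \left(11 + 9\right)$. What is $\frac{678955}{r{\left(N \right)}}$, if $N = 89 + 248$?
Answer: $\frac{1372847010}{743} \approx 1.8477 \cdot 10^{6}$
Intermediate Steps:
$M{\left(w \right)} = 180$ ($M{\left(w \right)} = 9 \cdot 20 = 180$)
$N = 337$
$r{\left(q \right)} = - \frac{1}{6} + \frac{180}{q}$ ($r{\left(q \right)} = \frac{180}{q} - \frac{73}{438} = \frac{180}{q} - \frac{1}{6} = - \frac{1}{6} + \frac{180}{q}$)
$\frac{678955}{r{\left(N \right)}} = \frac{678955}{\frac{1}{6} \cdot \frac{1}{337} \left(1080 - 337\right)} = \frac{678955}{\frac{1}{6} \cdot \frac{1}{337} \cdot 743} = \frac{678955}{\frac{743}{2022}} = 678955 \cdot \frac{2022}{743} = \frac{1372847010}{743}$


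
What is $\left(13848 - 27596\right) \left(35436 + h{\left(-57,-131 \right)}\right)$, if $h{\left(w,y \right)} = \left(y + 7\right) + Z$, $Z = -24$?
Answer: $-485139424$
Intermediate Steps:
$h{\left(w,y \right)} = -17 + y$ ($h{\left(w,y \right)} = \left(y + 7\right) - 24 = \left(7 + y\right) - 24 = -17 + y$)
$\left(13848 - 27596\right) \left(35436 + h{\left(-57,-131 \right)}\right) = \left(13848 - 27596\right) \left(35436 - 148\right) = - 13748 \left(35436 - 148\right) = \left(-13748\right) 35288 = -485139424$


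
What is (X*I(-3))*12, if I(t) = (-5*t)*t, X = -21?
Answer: 11340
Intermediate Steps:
I(t) = -5*t²
(X*I(-3))*12 = -(-105)*(-3)²*12 = -(-105)*9*12 = -21*(-45)*12 = 945*12 = 11340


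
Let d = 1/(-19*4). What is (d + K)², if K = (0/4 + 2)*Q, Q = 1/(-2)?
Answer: 5929/5776 ≈ 1.0265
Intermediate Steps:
Q = -½ ≈ -0.50000
K = -1 (K = (0/4 + 2)*(-½) = (0*(¼) + 2)*(-½) = (0 + 2)*(-½) = 2*(-½) = -1)
d = -1/76 (d = 1/(-76) = -1/76 ≈ -0.013158)
(d + K)² = (-1/76 - 1)² = (-77/76)² = 5929/5776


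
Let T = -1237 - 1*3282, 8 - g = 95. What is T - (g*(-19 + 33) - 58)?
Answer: -3243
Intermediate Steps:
g = -87 (g = 8 - 1*95 = 8 - 95 = -87)
T = -4519 (T = -1237 - 3282 = -4519)
T - (g*(-19 + 33) - 58) = -4519 - (-87*(-19 + 33) - 58) = -4519 - (-87*14 - 58) = -4519 - (-1218 - 58) = -4519 - 1*(-1276) = -4519 + 1276 = -3243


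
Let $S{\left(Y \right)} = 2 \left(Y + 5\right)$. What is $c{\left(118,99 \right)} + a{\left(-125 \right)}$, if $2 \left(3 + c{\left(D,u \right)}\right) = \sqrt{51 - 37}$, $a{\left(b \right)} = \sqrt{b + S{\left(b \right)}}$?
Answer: $-3 + \frac{\sqrt{14}}{2} + i \sqrt{365} \approx -1.1292 + 19.105 i$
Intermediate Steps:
$S{\left(Y \right)} = 10 + 2 Y$ ($S{\left(Y \right)} = 2 \left(5 + Y\right) = 10 + 2 Y$)
$a{\left(b \right)} = \sqrt{10 + 3 b}$ ($a{\left(b \right)} = \sqrt{b + \left(10 + 2 b\right)} = \sqrt{10 + 3 b}$)
$c{\left(D,u \right)} = -3 + \frac{\sqrt{14}}{2}$ ($c{\left(D,u \right)} = -3 + \frac{\sqrt{51 - 37}}{2} = -3 + \frac{\sqrt{14}}{2}$)
$c{\left(118,99 \right)} + a{\left(-125 \right)} = \left(-3 + \frac{\sqrt{14}}{2}\right) + \sqrt{10 + 3 \left(-125\right)} = \left(-3 + \frac{\sqrt{14}}{2}\right) + \sqrt{10 - 375} = \left(-3 + \frac{\sqrt{14}}{2}\right) + \sqrt{-365} = \left(-3 + \frac{\sqrt{14}}{2}\right) + i \sqrt{365} = -3 + \frac{\sqrt{14}}{2} + i \sqrt{365}$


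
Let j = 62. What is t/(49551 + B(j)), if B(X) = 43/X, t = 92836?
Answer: 5755832/3072205 ≈ 1.8735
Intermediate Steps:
t/(49551 + B(j)) = 92836/(49551 + 43/62) = 92836/(3072205/62) = 92836*(62/3072205) = 5755832/3072205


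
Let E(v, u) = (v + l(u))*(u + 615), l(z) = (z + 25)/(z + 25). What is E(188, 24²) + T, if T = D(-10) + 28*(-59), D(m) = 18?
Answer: 223465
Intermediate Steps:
l(z) = 1 (l(z) = (25 + z)/(25 + z) = 1)
E(v, u) = (1 + v)*(615 + u) (E(v, u) = (v + 1)*(u + 615) = (1 + v)*(615 + u))
T = -1634 (T = 18 + 28*(-59) = 18 - 1652 = -1634)
E(188, 24²) + T = (615 + 24² + 615*188 + 24²*188) - 1634 = (615 + 576 + 115620 + 576*188) - 1634 = (615 + 576 + 115620 + 108288) - 1634 = 225099 - 1634 = 223465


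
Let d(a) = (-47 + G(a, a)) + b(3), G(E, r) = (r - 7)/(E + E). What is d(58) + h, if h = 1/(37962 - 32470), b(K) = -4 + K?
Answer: -1893703/39817 ≈ -47.560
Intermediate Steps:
h = 1/5492 ≈ 0.00018208
G(E, r) = (-7 + r)/(2*E) (G(E, r) = (-7 + r)/((2*E)) = (-7 + r)*(1/(2*E)) = (-7 + r)/(2*E))
d(a) = -48 + (-7 + a)/(2*a) (d(a) = (-47 + (-7 + a)/(2*a)) + (-4 + 3) = (-47 + (-7 + a)/(2*a)) - 1 = -48 + (-7 + a)/(2*a))
d(58) + h = (1/2)*(-7 - 95*58)/58 + 1/5492 = (1/2)*(1/58)*(-7 - 5510) + 1/5492 = (1/2)*(1/58)*(-5517) + 1/5492 = -5517/116 + 1/5492 = -1893703/39817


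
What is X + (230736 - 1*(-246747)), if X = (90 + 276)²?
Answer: 611439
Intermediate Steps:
X = 133956 (X = 366² = 133956)
X + (230736 - 1*(-246747)) = 133956 + (230736 - 1*(-246747)) = 133956 + (230736 + 246747) = 133956 + 477483 = 611439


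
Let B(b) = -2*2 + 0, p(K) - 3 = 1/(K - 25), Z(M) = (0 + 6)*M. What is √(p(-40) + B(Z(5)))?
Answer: I*√4290/65 ≈ 1.0077*I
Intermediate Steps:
Z(M) = 6*M
p(K) = 3 + 1/(-25 + K) (p(K) = 3 + 1/(K - 25) = 3 + 1/(-25 + K))
B(b) = -4 (B(b) = -4 + 0 = -4)
√(p(-40) + B(Z(5))) = √((-74 + 3*(-40))/(-25 - 40) - 4) = √((-74 - 120)/(-65) - 4) = √(-1/65*(-194) - 4) = √(194/65 - 4) = √(-66/65) = I*√4290/65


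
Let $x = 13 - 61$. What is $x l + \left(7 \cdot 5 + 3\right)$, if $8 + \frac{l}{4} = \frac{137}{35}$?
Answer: $\frac{28786}{35} \approx 822.46$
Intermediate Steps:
$l = - \frac{572}{35}$ ($l = -32 + 4 \cdot \frac{137}{35} = -32 + \frac{548}{35} = - \frac{572}{35} \approx -16.343$)
$x = -48$
$x l + \left(7 \cdot 5 + 3\right) = \left(-48\right) \left(- \frac{572}{35}\right) + \left(7 \cdot 5 + 3\right) = \frac{27456}{35} + \left(35 + 3\right) = \frac{27456}{35} + 38 = \frac{28786}{35}$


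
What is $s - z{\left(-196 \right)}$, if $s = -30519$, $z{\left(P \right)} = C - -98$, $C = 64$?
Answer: $-30681$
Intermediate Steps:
$z{\left(P \right)} = 162$ ($z{\left(P \right)} = 64 - -98 = 64 + 98 = 162$)
$s - z{\left(-196 \right)} = -30519 - 162 = -30681$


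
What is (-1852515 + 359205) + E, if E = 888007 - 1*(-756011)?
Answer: 150708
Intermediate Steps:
E = 1644018 (E = 888007 + 756011 = 1644018)
(-1852515 + 359205) + E = (-1852515 + 359205) + 1644018 = -1493310 + 1644018 = 150708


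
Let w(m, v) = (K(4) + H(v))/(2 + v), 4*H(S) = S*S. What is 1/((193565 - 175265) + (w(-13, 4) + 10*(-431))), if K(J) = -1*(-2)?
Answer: 1/13991 ≈ 7.1474e-5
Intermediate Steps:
H(S) = S**2/4 (H(S) = (S*S)/4 = S**2/4)
K(J) = 2
w(m, v) = (2 + v**2/4)/(2 + v)
1/((193565 - 175265) + (w(-13, 4) + 10*(-431))) = 1/((193565 - 175265) + ((8 + 4**2)/(4*(2 + 4)) + 10*(-431))) = 1/(18300 + ((1/4)*(8 + 16)/6 - 4310)) = 1/(18300 + ((1/4)*(1/6)*24 - 4310)) = 1/(18300 + (1 - 4310)) = 1/(18300 - 4309) = 1/13991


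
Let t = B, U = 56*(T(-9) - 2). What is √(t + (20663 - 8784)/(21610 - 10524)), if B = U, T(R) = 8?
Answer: 5*√1657035506/11086 ≈ 18.359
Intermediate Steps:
U = 336 (U = 56*(8 - 2) = 56*6 = 336)
B = 336
t = 336
√(t + (20663 - 8784)/(21610 - 10524)) = √(336 + (20663 - 8784)/(21610 - 10524)) = √(336 + 11879/11086) = √(3736775/11086) = 5*√1657035506/11086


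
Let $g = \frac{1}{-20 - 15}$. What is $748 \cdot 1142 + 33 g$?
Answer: $\frac{29897527}{35} \approx 8.5422 \cdot 10^{5}$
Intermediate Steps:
$g = - \frac{1}{35}$ ($g = \frac{1}{-35} = - \frac{1}{35} \approx -0.028571$)
$748 \cdot 1142 + 33 g = 748 \cdot 1142 + 33 \left(- \frac{1}{35}\right) = 854216 - \frac{33}{35} = \frac{29897527}{35}$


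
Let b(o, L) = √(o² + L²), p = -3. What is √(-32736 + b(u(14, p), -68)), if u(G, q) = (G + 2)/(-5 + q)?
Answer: √(-32736 + 2*√1157) ≈ 180.74*I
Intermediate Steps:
u(G, q) = (2 + G)/(-5 + q)
b(o, L) = √(L² + o²)
√(-32736 + b(u(14, p), -68)) = √(-32736 + √((-68)² + ((2 + 14)/(-5 - 3))²)) = √(-32736 + √(4624 + (16/(-8))²)) = √(-32736 + √(4624 + (-⅛*16)²)) = √(-32736 + √(4624 + (-2)²)) = √(-32736 + √(4624 + 4)) = √(-32736 + √4628) = √(-32736 + 2*√1157)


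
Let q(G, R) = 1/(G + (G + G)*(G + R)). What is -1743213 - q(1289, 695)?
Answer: -8918349179734/5116041 ≈ -1.7432e+6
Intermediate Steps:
q(G, R) = 1/(G + 2*G*(G + R)) (q(G, R) = 1/(G + (2*G)*(G + R)) = 1/(G + 2*G*(G + R)))
-1743213 - q(1289, 695) = -1743213 - 1/(1289*(1 + 2*1289 + 2*695)) = -1743213 - 1/(1289*(1 + 2578 + 1390)) = -1743213 - 1/(1289*3969) = -1743213 - 1*1/5116041 = -1743213 - 1/5116041 = -8918349179734/5116041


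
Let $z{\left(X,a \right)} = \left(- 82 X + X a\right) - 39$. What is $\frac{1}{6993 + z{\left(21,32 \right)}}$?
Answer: $\frac{1}{5904} \approx 0.00016938$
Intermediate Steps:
$z{\left(X,a \right)} = -39 - 82 X + X a$
$\frac{1}{6993 + z{\left(21,32 \right)}} = \frac{1}{6993 - 1089} = \frac{1}{5904}$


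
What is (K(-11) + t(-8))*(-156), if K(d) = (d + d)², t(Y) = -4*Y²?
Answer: -35568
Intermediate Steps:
K(d) = 4*d² (K(d) = (2*d)² = 4*d²)
(K(-11) + t(-8))*(-156) = (4*(-11)² - 4*(-8)²)*(-156) = (4*121 - 4*64)*(-156) = (484 - 256)*(-156) = 228*(-156) = -35568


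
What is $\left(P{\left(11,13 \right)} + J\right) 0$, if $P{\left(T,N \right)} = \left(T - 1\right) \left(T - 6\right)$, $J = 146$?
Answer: $0$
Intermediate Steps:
$P{\left(T,N \right)} = \left(-1 + T\right) \left(-6 + T\right)$
$\left(P{\left(11,13 \right)} + J\right) 0 = \left(\left(6 + 11^{2} - 77\right) + 146\right) 0 = \left(\left(6 + 121 - 77\right) + 146\right) 0 = \left(50 + 146\right) 0 = 196 \cdot 0 = 0$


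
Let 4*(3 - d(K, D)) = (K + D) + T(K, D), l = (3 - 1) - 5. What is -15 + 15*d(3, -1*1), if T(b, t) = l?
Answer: 135/4 ≈ 33.750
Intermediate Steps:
l = -3 (l = 2 - 5 = -3)
T(b, t) = -3
d(K, D) = 15/4 - D/4 - K/4 (d(K, D) = 3 - ((K + D) - 3)/4 = 3 - ((D + K) - 3)/4 = 3 - (-3 + D + K)/4 = 3 + (3/4 - D/4 - K/4) = 15/4 - D/4 - K/4)
-15 + 15*d(3, -1*1) = -15 + 15*(15/4 - (-1)/4 - 1/4*3) = -15 + 15*(15/4 - 1/4*(-1) - 3/4) = -15 + 15*(15/4 + 1/4 - 3/4) = -15 + 15*(13/4) = -15 + 195/4 = 135/4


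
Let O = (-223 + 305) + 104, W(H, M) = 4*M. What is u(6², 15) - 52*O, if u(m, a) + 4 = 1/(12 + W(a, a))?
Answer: -696671/72 ≈ -9676.0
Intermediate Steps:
O = 186 (O = 82 + 104 = 186)
u(m, a) = -4 + 1/(12 + 4*a)
u(6², 15) - 52*O = (-47 - 16*15)/(4*(3 + 15)) - 52*186 = (¼)*(-47 - 240)/18 - 9672 = (¼)*(1/18)*(-287) - 9672 = -287/72 - 9672 = -696671/72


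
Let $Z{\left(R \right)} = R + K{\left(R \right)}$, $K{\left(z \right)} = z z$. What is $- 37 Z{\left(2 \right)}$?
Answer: $-222$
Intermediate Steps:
$K{\left(z \right)} = z^{2}$
$Z{\left(R \right)} = R + R^{2}$
$- 37 Z{\left(2 \right)} = - 37 \cdot 2 \left(1 + 2\right) = - 37 \cdot 2 \cdot 3 = \left(-37\right) 6 = -222$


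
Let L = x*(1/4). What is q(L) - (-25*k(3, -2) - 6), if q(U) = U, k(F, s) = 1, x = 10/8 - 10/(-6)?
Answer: 1523/48 ≈ 31.729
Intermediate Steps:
x = 35/12 (x = 10*(⅛) - 10*(-⅙) = 5/4 + 5/3 = 35/12 ≈ 2.9167)
L = 35/48 (L = 35*(1/4)/12 = 35*(1*(¼))/12 = (35/12)*(¼) = 35/48 ≈ 0.72917)
q(L) - (-25*k(3, -2) - 6) = 35/48 - (-25*1 - 6) = 35/48 - (-25 - 6) = 35/48 - 1*(-31) = 35/48 + 31 = 1523/48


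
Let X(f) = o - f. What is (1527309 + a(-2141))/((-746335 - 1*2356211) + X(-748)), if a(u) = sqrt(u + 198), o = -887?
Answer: -1527309/3102685 - I*sqrt(1943)/3102685 ≈ -0.49225 - 1.4207e-5*I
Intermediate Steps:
X(f) = -887 - f
a(u) = sqrt(198 + u)
(1527309 + a(-2141))/((-746335 - 1*2356211) + X(-748)) = (1527309 + sqrt(198 - 2141))/((-746335 - 1*2356211) + (-887 - 1*(-748))) = (1527309 + sqrt(-1943))/((-746335 - 2356211) + (-887 + 748)) = (1527309 + I*sqrt(1943))/(-3102546 - 139) = (1527309 + I*sqrt(1943))/(-3102685) = (1527309 + I*sqrt(1943))*(-1/3102685) = -1527309/3102685 - I*sqrt(1943)/3102685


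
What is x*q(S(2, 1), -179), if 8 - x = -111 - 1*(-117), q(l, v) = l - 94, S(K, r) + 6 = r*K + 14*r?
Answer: -168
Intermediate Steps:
S(K, r) = -6 + 14*r + K*r (S(K, r) = -6 + (r*K + 14*r) = -6 + (K*r + 14*r) = -6 + (14*r + K*r) = -6 + 14*r + K*r)
q(l, v) = -94 + l
x = 2 (x = 8 - (-111 - 1*(-117)) = 8 - (-111 + 117) = 8 - 1*6 = 8 - 6 = 2)
x*q(S(2, 1), -179) = 2*(-94 + (-6 + 14*1 + 2*1)) = 2*(-94 + (-6 + 14 + 2)) = 2*(-94 + 10) = 2*(-84) = -168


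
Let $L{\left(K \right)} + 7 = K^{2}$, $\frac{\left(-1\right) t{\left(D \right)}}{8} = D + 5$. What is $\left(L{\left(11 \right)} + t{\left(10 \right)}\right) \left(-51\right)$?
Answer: $306$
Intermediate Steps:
$t{\left(D \right)} = -40 - 8 D$ ($t{\left(D \right)} = - 8 \left(D + 5\right) = - 8 \left(5 + D\right) = -40 - 8 D$)
$L{\left(K \right)} = -7 + K^{2}$
$\left(L{\left(11 \right)} + t{\left(10 \right)}\right) \left(-51\right) = \left(\left(-7 + 11^{2}\right) - 120\right) \left(-51\right) = \left(\left(-7 + 121\right) - 120\right) \left(-51\right) = \left(114 - 120\right) \left(-51\right) = \left(-6\right) \left(-51\right) = 306$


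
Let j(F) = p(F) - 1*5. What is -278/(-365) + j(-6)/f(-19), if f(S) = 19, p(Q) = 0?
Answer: 3457/6935 ≈ 0.49849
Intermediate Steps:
j(F) = -5 (j(F) = 0 - 1*5 = 0 - 5 = -5)
-278/(-365) + j(-6)/f(-19) = -278/(-365) - 5/19 = -278*(-1/365) - 5*1/19 = 278/365 - 5/19 = 3457/6935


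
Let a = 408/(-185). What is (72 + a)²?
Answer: 166719744/34225 ≈ 4871.3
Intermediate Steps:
a = -408/185 (a = 408*(-1/185) = -408/185 ≈ -2.2054)
(72 + a)² = (72 - 408/185)² = (12912/185)² = 166719744/34225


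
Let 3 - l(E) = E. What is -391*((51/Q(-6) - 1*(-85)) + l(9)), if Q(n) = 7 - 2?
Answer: -174386/5 ≈ -34877.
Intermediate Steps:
Q(n) = 5
l(E) = 3 - E
-391*((51/Q(-6) - 1*(-85)) + l(9)) = -391*((51/5 - 1*(-85)) + (3 - 1*9)) = -391*((51*(1/5) + 85) + (3 - 9)) = -391*((51/5 + 85) - 6) = -391*(476/5 - 6) = -391*446/5 = -174386/5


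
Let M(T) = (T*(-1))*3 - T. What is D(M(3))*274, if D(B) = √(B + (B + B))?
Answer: 1644*I ≈ 1644.0*I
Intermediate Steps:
M(T) = -4*T (M(T) = -T*3 - T = -3*T - T = -4*T)
D(B) = √3*√B (D(B) = √(B + 2*B) = √(3*B) = √3*√B)
D(M(3))*274 = (√3*√(-4*3))*274 = (√3*√(-12))*274 = (√3*(2*I*√3))*274 = (6*I)*274 = 1644*I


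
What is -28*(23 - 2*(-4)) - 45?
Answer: -913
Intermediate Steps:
-28*(23 - 2*(-4)) - 45 = -28*(23 - 1*(-8)) - 45 = -28*(23 + 8) - 45 = -28*31 - 45 = -868 - 45 = -913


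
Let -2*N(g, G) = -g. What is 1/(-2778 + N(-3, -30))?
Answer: -2/5559 ≈ -0.00035978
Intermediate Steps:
N(g, G) = g/2 (N(g, G) = -(-1)*g/2 = g/2)
1/(-2778 + N(-3, -30)) = 1/(-2778 + (1/2)*(-3)) = 1/(-2778 - 3/2) = 1/(-5559/2) = -2/5559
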